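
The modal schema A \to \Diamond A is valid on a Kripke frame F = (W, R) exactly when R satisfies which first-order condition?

Replacing A by ¬A and contraposing gives the equivalent schema □A → A.
Suppose □A→A is valid. At any x set V(A)={w : Rxw}. Then □A holds at x, so A holds at x, i.e. Rxx.

Reflexivity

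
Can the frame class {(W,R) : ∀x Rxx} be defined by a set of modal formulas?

Yes, by □r → r

The condition is reflexivity. A defining modal formula is □r → r.
Suppose □r→r is valid. At any x set V(r)={w : Rxw}. Then □r holds at x, so r holds at x, i.e. Rxx.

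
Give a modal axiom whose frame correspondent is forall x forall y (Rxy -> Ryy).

A defining formula is □(□ψ → ψ) (the T□ axiom).

□(□ψ → ψ)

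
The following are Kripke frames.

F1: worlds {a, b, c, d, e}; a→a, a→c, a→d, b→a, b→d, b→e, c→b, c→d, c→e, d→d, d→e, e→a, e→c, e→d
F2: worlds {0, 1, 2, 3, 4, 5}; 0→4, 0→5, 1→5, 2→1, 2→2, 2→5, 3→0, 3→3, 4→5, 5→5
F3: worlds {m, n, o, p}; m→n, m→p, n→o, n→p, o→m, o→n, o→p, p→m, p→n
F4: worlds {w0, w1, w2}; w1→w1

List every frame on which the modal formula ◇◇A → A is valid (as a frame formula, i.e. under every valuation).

The schema corresponds to a generalized confluence (Geach) condition: ∀x ∀y (xR²y → ∃w (y = w ∧ x = w)).
F1: fails — aR²b but b ≠ a.
F2: fails — 0R²5 but 5 ≠ 0.
F3: fails — mR²n but n ≠ m.
F4: satisfies the condition.
Valid on: F4.

F4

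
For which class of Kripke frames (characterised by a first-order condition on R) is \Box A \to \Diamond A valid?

This is the D axiom.
Its frame correspondent is seriality — \forall x \exists y Rxy.

seriality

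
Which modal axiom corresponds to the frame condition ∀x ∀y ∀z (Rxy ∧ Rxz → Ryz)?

A defining formula is ◇q → □◇q (the 5 axiom).
Suppose ◇q→□◇q is valid. Take Rxy, Rxz and set V(q)={y}. Then ◇q at x, so □◇q at x, so ◇q at z, so some w with Rzw has q; w=y, i.e. Rzy. By symmetry of the argument, Ryz.

◇q → □◇q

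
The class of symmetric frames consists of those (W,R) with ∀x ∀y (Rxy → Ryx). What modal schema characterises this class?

s → □◇s

This is symmetry; the standard corresponding axiom is B: s → □◇s.
Suppose s→□◇s is valid. Take Rxy and set V(s)={x}. Then s at x, so □◇s at x, so ◇s at y, so some z with Ryz has s; z=x, i.e. Ryx.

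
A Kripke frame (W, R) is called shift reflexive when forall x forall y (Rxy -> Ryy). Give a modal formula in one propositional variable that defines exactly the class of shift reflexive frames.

A defining formula is □(□ψ → ψ) (the T□ axiom).
Suppose □(□ψ→ψ) is valid. Take Rxy and set V(ψ)={w : Ryw}. Then at y, □ψ holds; since □(□ψ→ψ) at x, □ψ→ψ at y, so ψ at y, i.e. Ryy.

□(□ψ → ψ)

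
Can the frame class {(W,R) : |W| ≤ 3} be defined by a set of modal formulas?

No — not modally definable

If a class were modally definable it would be closed under disjoint unions (Goldblatt–Thomason).
Any modal formula valid on each of 4 disjoint one-world frames is valid on their disjoint union (validity is preserved under disjoint unions). Each one-world frame has |W|=1≤3, but the union has |W|=4.
So the class is not modally definable.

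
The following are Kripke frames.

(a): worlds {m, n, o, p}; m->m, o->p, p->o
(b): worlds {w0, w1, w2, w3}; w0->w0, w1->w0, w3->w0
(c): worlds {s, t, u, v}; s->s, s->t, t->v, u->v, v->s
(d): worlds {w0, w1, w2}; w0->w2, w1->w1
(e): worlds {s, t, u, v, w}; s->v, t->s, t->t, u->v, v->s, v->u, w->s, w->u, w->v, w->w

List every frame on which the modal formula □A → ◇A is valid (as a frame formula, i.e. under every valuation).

(c), (e)

This is the axiom for seriality; its first-order frame correspondent is ∀x ∃y Rxy.
(a): fails — world n has no successor.
(b): fails — world w2 has no successor.
(c): holds.
(d): fails — world w2 has no successor.
(e): holds.
Valid on: (c), (e).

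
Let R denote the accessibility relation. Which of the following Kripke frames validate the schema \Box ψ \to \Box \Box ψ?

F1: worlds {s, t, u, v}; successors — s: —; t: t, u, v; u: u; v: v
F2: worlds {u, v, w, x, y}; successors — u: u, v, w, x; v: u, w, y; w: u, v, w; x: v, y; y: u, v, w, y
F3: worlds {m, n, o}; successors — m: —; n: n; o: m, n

F1, F3

Frame correspondent (Sahlqvist): \forall x \forall y \forall z (Rxy \wedge Ryz \to Rxz) — i.e. transitivity.
F1: ✓.
F2: fails — Ruv and Rvy but not Ruy.
F3: ✓.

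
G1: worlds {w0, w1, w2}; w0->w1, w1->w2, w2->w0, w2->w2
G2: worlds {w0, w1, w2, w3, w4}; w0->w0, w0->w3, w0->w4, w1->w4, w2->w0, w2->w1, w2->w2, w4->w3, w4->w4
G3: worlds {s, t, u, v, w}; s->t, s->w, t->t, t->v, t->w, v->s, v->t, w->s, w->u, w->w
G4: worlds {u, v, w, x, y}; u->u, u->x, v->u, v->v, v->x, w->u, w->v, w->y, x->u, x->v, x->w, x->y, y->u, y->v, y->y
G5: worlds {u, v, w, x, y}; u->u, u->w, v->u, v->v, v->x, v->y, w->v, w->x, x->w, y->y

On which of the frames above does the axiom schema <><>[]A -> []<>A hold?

This is the axiom for a generalized confluence (Geach) condition; its first-order frame correspondent is forall x forall y forall z ((x R^2 y & xRz) -> exists w (yRw & zRw)).
G1: fails — w1R²w0, w1Rw2 but no w with w0Rw and w2Rw.
G2: fails — w0R²w0, w0Rw3 but no w with w0Rw and w3Rw.
G3: fails — sR²u, sRt but no w* with uRw* and tRw*.
G4: condition met.
G5: fails — uR²u, uRw but no t with uRt and wRt.
Valid on: G4.

G4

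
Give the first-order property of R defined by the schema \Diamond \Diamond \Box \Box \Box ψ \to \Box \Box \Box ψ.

\forall x \forall y \forall z ((x R^2 y \wedge x R^3 z) \to \exists w (y R^3 w \wedge z = w))

This is a Sahlqvist (Geach-type) schema ◇^2□^3ψ → □^3◇^0ψ.
Minimal-valuation argument: fix x; take any y with xR^2y and any z with xR^3z. Set V(ψ) to the set of worlds R-reachable from y in exactly 3 steps. Then □^3ψ holds at y, so the antecedent holds at x; validity forces ◇^0ψ at z, giving a w with zR^0w and yR^3w.
First-order correspondent: \forall x \forall y \forall z ((x R^2 y \wedge x R^3 z) \to \exists w (y R^3 w \wedge z = w)).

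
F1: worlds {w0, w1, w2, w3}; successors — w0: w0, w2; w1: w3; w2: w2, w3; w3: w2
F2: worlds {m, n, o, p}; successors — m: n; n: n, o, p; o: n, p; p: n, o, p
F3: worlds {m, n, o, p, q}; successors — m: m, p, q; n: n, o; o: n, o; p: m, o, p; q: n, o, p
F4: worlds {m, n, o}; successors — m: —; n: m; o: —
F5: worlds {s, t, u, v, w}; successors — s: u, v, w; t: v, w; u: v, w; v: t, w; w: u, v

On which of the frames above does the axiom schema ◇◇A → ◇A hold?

F4

Frame correspondent (Sahlqvist): ∀x ∀y ∀z (Rxy ∧ Ryz → Rxz) — i.e. transitivity.
F1: fails — Rw3w2 and Rw2w3 but not Rw3w3.
F2: fails — Ron and Rno but not Roo.
F3: fails — Rpm and Rmq but not Rpq.
F4: holds.
F5: fails — Ruv and Rvt but not Rut.
Valid on: F4.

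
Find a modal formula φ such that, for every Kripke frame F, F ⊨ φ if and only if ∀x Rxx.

This is reflexivity; the standard corresponding axiom is T: □ψ → ψ.
Suppose □ψ→ψ is valid. At any x set V(ψ)={w : Rxw}. Then □ψ holds at x, so ψ holds at x, i.e. Rxx.

□ψ → ψ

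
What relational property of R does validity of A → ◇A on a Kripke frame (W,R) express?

Replacing A by ¬A and contraposing gives the equivalent schema □A → A.
Suppose □A→A is valid. At any x set V(A)={w : Rxw}. Then □A holds at x, so A holds at x, i.e. Rxx.

reflexivity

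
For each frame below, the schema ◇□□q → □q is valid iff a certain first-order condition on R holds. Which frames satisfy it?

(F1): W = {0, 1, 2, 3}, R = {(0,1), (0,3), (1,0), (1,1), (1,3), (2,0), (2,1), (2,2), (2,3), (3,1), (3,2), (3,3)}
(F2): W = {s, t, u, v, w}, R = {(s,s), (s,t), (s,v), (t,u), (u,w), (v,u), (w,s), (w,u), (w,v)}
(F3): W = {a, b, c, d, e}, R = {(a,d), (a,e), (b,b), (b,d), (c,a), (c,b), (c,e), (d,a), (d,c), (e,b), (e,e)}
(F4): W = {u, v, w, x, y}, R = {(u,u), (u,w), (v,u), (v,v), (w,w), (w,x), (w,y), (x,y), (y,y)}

The schema corresponds to a generalized confluence (Geach) condition: ∀x ∀y ∀z ((xRy ∧ xRz) → ∃w (yR²w ∧ z = w)).
(F1): ✓.
(F2): fails — sRt, sRs but no w* with tR²w* and s=w*.
(F3): fails — cRb, cRe but no w with bR²w and e=w.
(F4): fails — uRw, uRu but no t with wR²t and u=t.

(F1)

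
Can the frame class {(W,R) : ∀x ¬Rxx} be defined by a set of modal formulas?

No — not modally definable

Modal frame validity is preserved under surjective bounded morphisms.
The 2-cycle (worlds w0,w1 with w0→w1→w0) is irreflexive, and the map sending every world to a single reflexive point • is a surjective bounded morphism (forth: every edge maps to (•,•); back: every world has a successor). So any modal formula valid on the 2-cycle is also valid on the reflexive point, which is not irreflexive.
Hence irreflexivity is not modally definable.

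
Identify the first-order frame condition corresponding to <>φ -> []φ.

This schema is the CD axiom.
Its frame correspondent is partial functionality — forall x forall y forall z (Rxy & Rxz -> y = z).

Partial functionality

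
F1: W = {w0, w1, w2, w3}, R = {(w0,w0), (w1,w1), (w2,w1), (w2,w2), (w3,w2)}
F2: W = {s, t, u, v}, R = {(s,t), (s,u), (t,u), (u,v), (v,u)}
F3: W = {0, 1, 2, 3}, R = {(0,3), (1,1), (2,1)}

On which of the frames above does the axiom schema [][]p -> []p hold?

This is the axiom for density; its first-order frame correspondent is forall x forall y (Rxy -> exists z (Rxz & Rzy)).
F1: satisfies the condition.
F2: fails — Ruv but no z with Ruz and Rzv.
F3: fails — R03 but no z with R0z and Rz3.
Valid on: F1.

F1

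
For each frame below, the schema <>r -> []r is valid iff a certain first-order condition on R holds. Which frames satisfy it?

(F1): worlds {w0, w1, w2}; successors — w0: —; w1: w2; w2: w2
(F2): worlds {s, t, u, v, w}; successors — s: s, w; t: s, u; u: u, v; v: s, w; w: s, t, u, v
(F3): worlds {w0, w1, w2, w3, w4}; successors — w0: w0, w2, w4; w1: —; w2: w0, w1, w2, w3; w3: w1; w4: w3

Frame correspondent (Sahlqvist): forall x forall y forall z (Rxy & Rxz -> y = z) — i.e. partial functionality.
(F1): satisfies the condition.
(F2): fails — s sees both s and w.
(F3): fails — w0 sees both w0 and w2.

(F1)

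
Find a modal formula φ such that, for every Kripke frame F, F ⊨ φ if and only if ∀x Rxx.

A defining formula is □s → s (the T axiom).
Suppose □s→s is valid. At any x set V(s)={w : Rxw}. Then □s holds at x, so s holds at x, i.e. Rxx.

□s → s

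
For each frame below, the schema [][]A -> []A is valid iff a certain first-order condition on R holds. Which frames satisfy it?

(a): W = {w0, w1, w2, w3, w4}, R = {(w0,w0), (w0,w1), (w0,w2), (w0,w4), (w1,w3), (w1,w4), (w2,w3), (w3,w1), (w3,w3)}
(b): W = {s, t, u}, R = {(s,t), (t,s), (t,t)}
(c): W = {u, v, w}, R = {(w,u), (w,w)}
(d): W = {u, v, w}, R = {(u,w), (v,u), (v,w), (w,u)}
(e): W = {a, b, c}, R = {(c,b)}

This is the axiom for density; its first-order frame correspondent is forall x forall y (Rxy -> exists z (Rxz & Rzy)).
(a): fails — Rw1w4 but no z with Rw1z and Rzw4.
(b): holds.
(c): holds.
(d): fails — Ruw but no z with Ruz and Rzw.
(e): fails — Rcb but no z with Rcz and Rzb.
Valid on: (b), (c).

(b), (c)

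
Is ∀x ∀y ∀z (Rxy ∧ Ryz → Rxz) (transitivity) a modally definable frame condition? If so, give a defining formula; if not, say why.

The condition is transitivity. A defining modal formula is □p → □□p.
Suppose □p→□□p is valid. Take Rxy, Ryz and set V(p)={w : Rxw}. Then □p at x, so □□p at x, so □p at y, so p at z, i.e. Rxz.

Definable; □p → □□p defines it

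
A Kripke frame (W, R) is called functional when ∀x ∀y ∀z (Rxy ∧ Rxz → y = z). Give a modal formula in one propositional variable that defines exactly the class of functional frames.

◇r → □r

A defining formula is ◇r → □r (the CD axiom).
Suppose ◇r→□r is valid. Take Rxy, Rxz and set V(r)={y}. Then ◇r at x, so □r at x, so r at z, i.e. z=y.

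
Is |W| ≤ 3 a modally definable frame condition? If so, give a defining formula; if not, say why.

No — not modally definable

Any modally definable frame class is closed under disjoint unions.
Any modal formula valid on each of 4 disjoint one-world frames is valid on their disjoint union (validity is preserved under disjoint unions). Each one-world frame has |W|=1≤3, but the union has |W|=4.
So the class is not modally definable.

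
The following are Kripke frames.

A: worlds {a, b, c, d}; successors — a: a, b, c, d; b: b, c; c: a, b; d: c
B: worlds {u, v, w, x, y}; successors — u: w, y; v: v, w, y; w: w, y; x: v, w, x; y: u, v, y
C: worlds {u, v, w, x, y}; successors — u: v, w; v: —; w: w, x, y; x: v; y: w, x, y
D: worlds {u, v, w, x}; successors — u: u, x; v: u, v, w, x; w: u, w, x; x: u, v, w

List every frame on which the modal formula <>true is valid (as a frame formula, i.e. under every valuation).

A, B, D

Frame correspondent (Sahlqvist): forall x exists y Rxy — i.e. seriality.
A: ✓.
B: ✓.
C: fails — world v has no successor.
D: ✓.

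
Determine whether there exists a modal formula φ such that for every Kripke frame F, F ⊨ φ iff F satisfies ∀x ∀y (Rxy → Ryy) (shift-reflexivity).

Yes, by □(□r → r)

The condition is shift-reflexivity. A defining modal formula is □(□r → r).
Suppose □(□r→r) is valid. Take Rxy and set V(r)={w : Ryw}. Then at y, □r holds; since □(□r→r) at x, □r→r at y, so r at y, i.e. Ryy.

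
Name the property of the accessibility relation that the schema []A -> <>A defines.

Suppose □A→◇A is valid. At any x set V(A)=W. Then □A at x, so ◇A at x, so x has a successor.

seriality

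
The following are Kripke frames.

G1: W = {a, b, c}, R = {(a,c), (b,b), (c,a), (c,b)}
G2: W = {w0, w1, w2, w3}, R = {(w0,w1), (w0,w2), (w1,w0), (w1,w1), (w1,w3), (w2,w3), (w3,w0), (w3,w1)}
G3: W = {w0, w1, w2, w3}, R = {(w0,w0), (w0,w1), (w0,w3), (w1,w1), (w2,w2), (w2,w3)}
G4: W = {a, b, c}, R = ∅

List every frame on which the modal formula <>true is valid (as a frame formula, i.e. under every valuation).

The schema corresponds to seriality: forall x exists y Rxy.
G1: condition met.
G2: condition met.
G3: fails — world w3 has no successor.
G4: fails — world a has no successor.
Valid on: G1, G2.

G1, G2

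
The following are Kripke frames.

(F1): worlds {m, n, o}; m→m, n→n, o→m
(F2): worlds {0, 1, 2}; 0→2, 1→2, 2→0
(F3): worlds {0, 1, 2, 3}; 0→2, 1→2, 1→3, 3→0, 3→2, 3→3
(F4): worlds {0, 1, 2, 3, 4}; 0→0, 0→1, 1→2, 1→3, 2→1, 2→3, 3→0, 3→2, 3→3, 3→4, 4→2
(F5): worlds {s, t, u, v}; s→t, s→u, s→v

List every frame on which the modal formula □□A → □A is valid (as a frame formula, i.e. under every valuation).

The schema corresponds to density: ∀x ∀y (Rxy → ∃z (Rxz ∧ Rzy)).
(F1): satisfies the condition.
(F2): fails — R12 but no z with R1z and Rz2.
(F3): fails — R02 but no z with R0z and Rz2.
(F4): fails — R21 but no z with R2z and Rz1.
(F5): fails — Rsu but no z with Rsz and Rzu.

(F1)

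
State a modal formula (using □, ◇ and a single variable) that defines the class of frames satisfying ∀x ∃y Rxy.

A defining formula is □s → ◇s (the D axiom).
Suppose □s→◇s is valid. At any x set V(s)=W. Then □s at x, so ◇s at x, so x has a successor.

□s → ◇s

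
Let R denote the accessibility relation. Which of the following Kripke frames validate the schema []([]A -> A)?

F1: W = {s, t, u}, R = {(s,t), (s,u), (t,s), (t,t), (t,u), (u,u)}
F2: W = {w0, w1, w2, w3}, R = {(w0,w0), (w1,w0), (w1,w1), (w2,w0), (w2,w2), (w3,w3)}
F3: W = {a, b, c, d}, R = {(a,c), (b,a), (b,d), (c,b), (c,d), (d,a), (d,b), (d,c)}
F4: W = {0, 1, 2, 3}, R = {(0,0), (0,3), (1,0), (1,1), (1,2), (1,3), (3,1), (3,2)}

The schema corresponds to shift-reflexivity: forall x forall y (Rxy -> Ryy).
F1: fails — Rts but not Rss.
F2: condition met.
F3: fails — Rcd but not Rdd.
F4: fails — R32 but not R22.

F2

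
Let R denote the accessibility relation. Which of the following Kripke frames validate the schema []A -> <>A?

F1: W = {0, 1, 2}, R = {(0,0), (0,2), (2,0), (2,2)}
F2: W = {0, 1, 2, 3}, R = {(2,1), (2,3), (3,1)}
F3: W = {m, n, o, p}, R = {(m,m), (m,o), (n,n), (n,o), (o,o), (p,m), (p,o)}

The schema corresponds to seriality: forall x exists y Rxy.
F1: fails — world 1 has no successor.
F2: fails — world 0 has no successor.
F3: condition met.

F3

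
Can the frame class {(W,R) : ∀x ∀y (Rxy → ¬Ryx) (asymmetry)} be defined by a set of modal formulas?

Modal frame validity is preserved under surjective bounded morphisms.
The 4-cycle (worlds w0,w1,w2,w3 with w0→w1→w2→w3→w0) is asymmetric. Mapping every world to a single reflexive point • is a surjective bounded morphism, and the reflexive point is not asymmetric (R•• but asymmetry requires ¬R••).
So no modal formula (or set of formulas) defines exactly the asymmetric frames.

No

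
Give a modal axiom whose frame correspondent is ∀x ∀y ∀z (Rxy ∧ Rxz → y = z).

◇s → □s

The condition is partial functionality. The CD schema ◇s → □s defines it.
Suppose ◇s→□s is valid. Take Rxy, Rxz and set V(s)={y}. Then ◇s at x, so □s at x, so s at z, i.e. z=y.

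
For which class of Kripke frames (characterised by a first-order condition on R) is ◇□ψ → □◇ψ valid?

convergence: ∀x ∀y ∀z (Rxy ∧ Rxz → ∃w (Ryw ∧ Rzw))

Suppose ◇□ψ→□◇ψ is valid. Take Rxy, Rxz and set V(ψ)={w : Ryw}. Then □ψ at y so ◇□ψ at x, so □◇ψ at x, so ◇ψ at z, giving w with Rzw and Ryw.
Conversely, on a frame with convergence the schema holds at every world under every valuation.
So the correspondent is convergence.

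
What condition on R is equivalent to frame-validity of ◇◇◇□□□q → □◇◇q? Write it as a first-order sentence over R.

This is a Sahlqvist (Geach-type) schema ◇^3□^3q → □^1◇^2q.
Minimal-valuation argument: fix x; take any y with xR^3y and any z with xR^1z. Set V(q) to the set of worlds R-reachable from y in exactly 3 steps. Then □^3q holds at y, so the antecedent holds at x; validity forces ◇^2q at z, giving a w with zR^2w and yR^3w.
First-order correspondent: ∀x ∀y ∀z ((xR³y ∧ xRz) → ∃w (yR³w ∧ zR²w)).

∀x ∀y ∀z ((xR³y ∧ xRz) → ∃w (yR³w ∧ zR²w))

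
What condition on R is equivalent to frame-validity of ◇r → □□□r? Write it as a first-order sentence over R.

This is a Sahlqvist (Geach-type) schema ◇^1□^0r → □^3◇^0r.
First-order correspondent: ∀x ∀y ∀z ((xRy ∧ xR³z) → ∃w (y = w ∧ z = w)).

∀x ∀y ∀z ((xRy ∧ xR³z) → ∃w (y = w ∧ z = w))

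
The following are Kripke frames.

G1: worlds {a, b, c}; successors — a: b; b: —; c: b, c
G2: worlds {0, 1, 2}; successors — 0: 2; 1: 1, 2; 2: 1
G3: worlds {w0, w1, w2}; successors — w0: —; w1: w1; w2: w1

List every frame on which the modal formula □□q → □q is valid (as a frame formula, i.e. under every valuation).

This is the axiom for density; its first-order frame correspondent is ∀x ∀y (Rxy → ∃z (Rxz ∧ Rzy)).
G1: fails — Rab but no z with Raz and Rzb.
G2: fails — R02 but no z with R0z and Rz2.
G3: ✓.
Valid on: G3.

G3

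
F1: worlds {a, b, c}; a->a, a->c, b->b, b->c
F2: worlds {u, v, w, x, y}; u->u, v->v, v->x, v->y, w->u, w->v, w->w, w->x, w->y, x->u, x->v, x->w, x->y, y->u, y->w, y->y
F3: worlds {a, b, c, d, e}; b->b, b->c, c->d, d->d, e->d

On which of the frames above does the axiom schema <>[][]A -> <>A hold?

This is the axiom for a generalized confluence (Geach) condition; its first-order frame correspondent is forall x forall y (xRy -> exists w (y R^2 w & xRw)).
F1: fails — aRc but no w with cR²w and aRw.
F2: satisfies the condition.
F3: fails — bRc but no w with cR²w and bRw.
Valid on: F2.

F2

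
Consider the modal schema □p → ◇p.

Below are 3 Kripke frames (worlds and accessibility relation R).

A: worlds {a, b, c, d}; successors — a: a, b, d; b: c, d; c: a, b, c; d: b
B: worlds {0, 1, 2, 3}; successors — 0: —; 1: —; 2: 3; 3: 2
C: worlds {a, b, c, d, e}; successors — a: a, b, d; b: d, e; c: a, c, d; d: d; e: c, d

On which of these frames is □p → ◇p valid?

The schema corresponds to seriality: ∀x ∃y Rxy.
A: ✓.
B: fails — world 0 has no successor.
C: ✓.

A, C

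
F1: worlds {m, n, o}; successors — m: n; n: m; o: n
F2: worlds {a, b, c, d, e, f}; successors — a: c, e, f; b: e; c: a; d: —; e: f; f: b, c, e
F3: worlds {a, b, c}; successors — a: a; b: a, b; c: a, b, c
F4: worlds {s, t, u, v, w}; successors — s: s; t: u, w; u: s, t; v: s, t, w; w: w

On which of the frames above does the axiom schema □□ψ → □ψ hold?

Frame correspondent (Sahlqvist): ∀x ∀y (Rxy → ∃z (Rxz ∧ Rzy)) — i.e. density.
F1: fails — Rnm but no z with Rnz and Rzm.
F2: fails — Rfc but no z with Rfz and Rzc.
F3: condition met.
F4: fails — Rut but no z with Ruz and Rzt.
Valid on: F3.

F3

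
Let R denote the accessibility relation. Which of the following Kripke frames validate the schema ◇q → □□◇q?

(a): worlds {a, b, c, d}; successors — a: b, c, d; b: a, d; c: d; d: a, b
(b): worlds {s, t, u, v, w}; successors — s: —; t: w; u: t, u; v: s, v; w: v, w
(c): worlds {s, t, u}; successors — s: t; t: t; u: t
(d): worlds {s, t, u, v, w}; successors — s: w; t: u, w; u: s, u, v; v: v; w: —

(c)

Frame correspondent (Sahlqvist): ∀x ∀y ∀z ((xRy ∧ xR²z) → ∃w (y = w ∧ zRw)) — i.e. a generalized confluence (Geach) condition.
(a): fails — aRb, aR²b but no w with b=w and bRw.
(b): fails — tRw, tR²v but no w* with w=w* and vRw*.
(c): condition met.
(d): fails — tRu, tR²s but no w* with u=w* and sRw*.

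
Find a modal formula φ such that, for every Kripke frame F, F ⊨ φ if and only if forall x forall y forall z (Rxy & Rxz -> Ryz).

◇r → □◇r

A defining formula is ◇r → □◇r (the 5 axiom).
Suppose ◇r→□◇r is valid. Take Rxy, Rxz and set V(r)={y}. Then ◇r at x, so □◇r at x, so ◇r at z, so some w with Rzw has r; w=y, i.e. Rzy. By symmetry of the argument, Ryz.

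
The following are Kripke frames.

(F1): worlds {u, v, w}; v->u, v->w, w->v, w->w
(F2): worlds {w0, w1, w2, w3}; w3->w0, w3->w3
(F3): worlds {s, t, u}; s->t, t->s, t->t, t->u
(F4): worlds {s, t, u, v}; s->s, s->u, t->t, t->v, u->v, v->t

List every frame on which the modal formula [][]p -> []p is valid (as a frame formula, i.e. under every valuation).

This is the axiom for density; its first-order frame correspondent is forall x forall y (Rxy -> exists z (Rxz & Rzy)).
(F1): fails — Rvu but no z with Rvz and Rzu.
(F2): ✓.
(F3): ✓.
(F4): fails — Ruv but no z with Ruz and Rzv.

(F2), (F3)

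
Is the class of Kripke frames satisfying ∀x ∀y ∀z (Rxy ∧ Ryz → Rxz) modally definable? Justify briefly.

Yes — defined by □q → □□q

Yes: it is transitivity, defined by the 4 schema □q → □□q.
Suppose □q→□□q is valid. Take Rxy, Ryz and set V(q)={w : Rxw}. Then □q at x, so □□q at x, so □q at y, so q at z, i.e. Rxz.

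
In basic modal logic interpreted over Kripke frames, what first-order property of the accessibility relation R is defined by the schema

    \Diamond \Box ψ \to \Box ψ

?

the Euclidean property

Replacing ψ by ¬ψ and contraposing gives the equivalent schema ◇ψ → □◇ψ.
Suppose ◇ψ→□◇ψ is valid. Take Rxy, Rxz and set V(ψ)={y}. Then ◇ψ at x, so □◇ψ at x, so ◇ψ at z, so some w with Rzw has ψ; w=y, i.e. Rzy. By symmetry of the argument, Ryz.
Conversely, any frame satisfying \forall x \forall y \forall z (Rxy \wedge Rxz \to Ryz) validates the schema.
So the correspondent is the Euclidean property.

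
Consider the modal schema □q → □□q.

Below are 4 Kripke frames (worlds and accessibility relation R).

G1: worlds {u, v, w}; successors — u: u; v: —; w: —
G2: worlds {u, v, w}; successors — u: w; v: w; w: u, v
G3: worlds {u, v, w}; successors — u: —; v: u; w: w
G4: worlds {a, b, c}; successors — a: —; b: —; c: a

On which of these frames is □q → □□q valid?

Frame correspondent (Sahlqvist): ∀x ∀y ∀z (Rxy ∧ Ryz → Rxz) — i.e. transitivity.
G1: satisfies the condition.
G2: fails — Rwu and Ruw but not Rww.
G3: satisfies the condition.
G4: satisfies the condition.
Valid on: G1, G3, G4.

G1, G3, G4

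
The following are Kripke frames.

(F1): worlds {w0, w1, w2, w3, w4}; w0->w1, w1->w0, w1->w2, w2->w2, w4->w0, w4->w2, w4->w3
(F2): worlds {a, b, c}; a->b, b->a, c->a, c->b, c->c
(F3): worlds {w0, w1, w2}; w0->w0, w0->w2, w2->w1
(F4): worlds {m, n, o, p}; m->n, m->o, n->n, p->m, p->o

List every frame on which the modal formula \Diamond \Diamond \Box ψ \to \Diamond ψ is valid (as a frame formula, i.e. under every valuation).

Frame correspondent (Sahlqvist): \forall x \forall y (x R^2 y \to \exists w (yRw \wedge xRw)) — i.e. a generalized confluence (Geach) condition.
(F1): fails — w0R²w2 but no w with w2Rw and w0Rw.
(F2): condition met.
(F3): fails — w0R²w1 but no w with w1Rw and w0Rw.
(F4): fails — pR²n but no w with nRw and pRw.
Valid on: (F2).

(F2)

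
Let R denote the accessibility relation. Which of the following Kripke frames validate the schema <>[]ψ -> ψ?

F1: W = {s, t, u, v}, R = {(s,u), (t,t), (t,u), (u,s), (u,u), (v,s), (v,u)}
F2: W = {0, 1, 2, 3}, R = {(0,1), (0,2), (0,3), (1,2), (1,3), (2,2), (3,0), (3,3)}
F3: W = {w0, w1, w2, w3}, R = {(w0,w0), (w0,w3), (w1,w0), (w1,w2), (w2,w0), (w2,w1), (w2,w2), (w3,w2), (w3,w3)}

The schema corresponds to symmetry: forall x forall y (Rxy -> Ryx).
F1: fails — Rvu but not Ruv.
F2: fails — R02 but not R20.
F3: fails — Rw1w0 but not Rw0w1.

none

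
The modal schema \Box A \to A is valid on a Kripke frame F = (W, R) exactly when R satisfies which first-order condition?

reflexivity

This is the T axiom.
Its frame correspondent is reflexivity — \forall x Rxx.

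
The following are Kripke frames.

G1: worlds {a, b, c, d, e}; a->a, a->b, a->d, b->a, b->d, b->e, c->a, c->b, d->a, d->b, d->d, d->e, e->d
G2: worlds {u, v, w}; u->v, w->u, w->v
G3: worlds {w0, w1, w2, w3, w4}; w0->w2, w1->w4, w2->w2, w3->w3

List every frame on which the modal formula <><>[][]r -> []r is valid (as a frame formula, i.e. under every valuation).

G1, G3

The schema corresponds to a generalized confluence (Geach) condition: forall x forall y forall z ((x R^2 y & xRz) -> exists w (y R^2 w & z = w)).
G1: ✓.
G2: fails — wR²v, wRu but no t with vR²t and u=t.
G3: ✓.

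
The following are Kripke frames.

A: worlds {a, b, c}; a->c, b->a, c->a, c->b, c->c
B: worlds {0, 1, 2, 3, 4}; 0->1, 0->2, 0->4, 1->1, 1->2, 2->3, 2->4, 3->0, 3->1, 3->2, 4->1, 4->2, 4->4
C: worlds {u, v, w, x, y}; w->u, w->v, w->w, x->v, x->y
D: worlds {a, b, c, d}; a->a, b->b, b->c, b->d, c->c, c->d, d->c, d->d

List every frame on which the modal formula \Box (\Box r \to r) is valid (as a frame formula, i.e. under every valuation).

This is the axiom for shift-reflexivity; its first-order frame correspondent is \forall x \forall y (Rxy \to Ryy).
A: fails — Rba but not Raa.
B: fails — R32 but not R22.
C: fails — Rwu but not Ruu.
D: satisfies the condition.
Valid on: D.

D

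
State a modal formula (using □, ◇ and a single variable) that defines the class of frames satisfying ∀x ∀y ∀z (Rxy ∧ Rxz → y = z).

◇p → □p

This is partial functionality; the standard corresponding axiom is CD: ◇p → □p.
Suppose ◇p→□p is valid. Take Rxy, Rxz and set V(p)={y}. Then ◇p at x, so □p at x, so p at z, i.e. z=y.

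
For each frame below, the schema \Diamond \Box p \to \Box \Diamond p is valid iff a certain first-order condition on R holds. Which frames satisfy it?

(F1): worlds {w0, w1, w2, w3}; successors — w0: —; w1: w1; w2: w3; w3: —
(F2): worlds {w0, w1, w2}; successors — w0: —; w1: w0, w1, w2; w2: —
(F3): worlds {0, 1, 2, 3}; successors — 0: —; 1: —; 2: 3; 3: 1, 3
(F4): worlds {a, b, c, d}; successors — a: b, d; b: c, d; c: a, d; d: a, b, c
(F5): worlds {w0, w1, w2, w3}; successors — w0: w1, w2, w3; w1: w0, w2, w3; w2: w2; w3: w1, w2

Frame correspondent (Sahlqvist): \forall x \forall y \forall z (Rxy \wedge Rxz \to \exists w (Ryw \wedge Rzw)) — i.e. convergence.
(F1): fails — Rw2w3 and Rw2w3 but w3 and w3 have no common successor.
(F2): fails — Rw1w2 and Rw1w2 but w2 and w2 have no common successor.
(F3): fails — R33 and R31 but 3 and 1 have no common successor.
(F4): holds.
(F5): holds.
Valid on: (F4), (F5).

(F4), (F5)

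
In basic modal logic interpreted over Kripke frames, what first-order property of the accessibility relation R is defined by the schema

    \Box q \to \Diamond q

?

seriality: \forall x \exists y Rxy

Suppose □q→◇q is valid. At any x set V(q)=W. Then □q at x, so ◇q at x, so x has a successor.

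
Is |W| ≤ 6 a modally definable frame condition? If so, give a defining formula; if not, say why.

No

Modal frame validity is preserved under disjoint unions.
Any modal formula valid on each of 7 disjoint one-world frames is valid on their disjoint union (validity is preserved under disjoint unions). Each one-world frame has |W|=1≤6, but the union has |W|=7.
So no modal formula (or set of formulas) defines exactly the |W|≤6 frames.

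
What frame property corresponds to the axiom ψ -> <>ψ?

reflexivity: forall x Rxx

This schema is equivalent to the T axiom □ψ → ψ.
Its frame correspondent is reflexivity — forall x Rxx.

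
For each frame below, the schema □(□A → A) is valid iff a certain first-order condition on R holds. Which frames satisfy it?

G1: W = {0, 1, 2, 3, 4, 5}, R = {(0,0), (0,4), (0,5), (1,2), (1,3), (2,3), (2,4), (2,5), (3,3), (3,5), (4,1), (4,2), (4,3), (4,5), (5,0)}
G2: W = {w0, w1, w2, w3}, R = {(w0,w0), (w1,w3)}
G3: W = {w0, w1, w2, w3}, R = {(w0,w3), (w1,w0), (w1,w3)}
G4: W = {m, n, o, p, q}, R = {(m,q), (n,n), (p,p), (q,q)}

The schema corresponds to shift-reflexivity: ∀x ∀y (Rxy → Ryy).
G1: fails — R45 but not R55.
G2: fails — Rw1w3 but not Rw3w3.
G3: fails — Rw1w0 but not Rw0w0.
G4: condition met.

G4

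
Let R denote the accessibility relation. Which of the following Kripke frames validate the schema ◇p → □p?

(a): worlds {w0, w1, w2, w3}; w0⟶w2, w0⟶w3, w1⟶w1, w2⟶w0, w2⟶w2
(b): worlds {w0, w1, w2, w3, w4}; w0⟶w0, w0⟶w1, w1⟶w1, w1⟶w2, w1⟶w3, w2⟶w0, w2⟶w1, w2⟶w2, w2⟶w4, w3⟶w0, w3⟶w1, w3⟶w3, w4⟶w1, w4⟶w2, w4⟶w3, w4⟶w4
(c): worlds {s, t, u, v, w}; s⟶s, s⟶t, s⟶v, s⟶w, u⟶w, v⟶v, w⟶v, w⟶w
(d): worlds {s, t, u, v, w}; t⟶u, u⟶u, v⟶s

This is the axiom for partial functionality; its first-order frame correspondent is ∀x ∀y ∀z (Rxy ∧ Rxz → y = z).
(a): fails — w0 sees both w2 and w3.
(b): fails — w0 sees both w0 and w1.
(c): fails — s sees both s and t.
(d): satisfies the condition.
Valid on: (d).

(d)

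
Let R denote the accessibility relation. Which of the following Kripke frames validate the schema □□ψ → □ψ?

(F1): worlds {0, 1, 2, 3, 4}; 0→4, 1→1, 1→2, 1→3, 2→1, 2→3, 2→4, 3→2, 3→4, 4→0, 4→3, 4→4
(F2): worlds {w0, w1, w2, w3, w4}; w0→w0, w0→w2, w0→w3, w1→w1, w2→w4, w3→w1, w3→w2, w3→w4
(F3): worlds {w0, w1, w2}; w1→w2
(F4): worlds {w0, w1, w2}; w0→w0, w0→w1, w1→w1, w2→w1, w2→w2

The schema corresponds to density: ∀x ∀y (Rxy → ∃z (Rxz ∧ Rzy)).
(F1): fails — R32 but no z with R3z and Rz2.
(F2): fails — Rw2w4 but no z with Rw2z and Rzw4.
(F3): fails — Rw1w2 but no z with Rw1z and Rzw2.
(F4): ✓.
Valid on: (F4).

(F4)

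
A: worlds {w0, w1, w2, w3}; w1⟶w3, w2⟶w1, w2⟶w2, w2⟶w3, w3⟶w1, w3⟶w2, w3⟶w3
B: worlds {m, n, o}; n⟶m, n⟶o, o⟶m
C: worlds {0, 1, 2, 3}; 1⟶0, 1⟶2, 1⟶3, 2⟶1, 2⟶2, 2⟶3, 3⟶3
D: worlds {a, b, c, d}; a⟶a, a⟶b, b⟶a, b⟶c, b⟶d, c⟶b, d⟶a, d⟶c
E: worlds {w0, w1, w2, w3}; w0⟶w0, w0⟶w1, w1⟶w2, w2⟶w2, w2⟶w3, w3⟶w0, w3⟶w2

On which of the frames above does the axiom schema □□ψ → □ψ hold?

The schema corresponds to density: ∀x ∀y (Rxy → ∃z (Rxz ∧ Rzy)).
A: satisfies the condition.
B: fails — Rno but no z with Rnz and Rzo.
C: fails — R10 but no z with R1z and Rz0.
D: fails — Rdc but no z with Rdz and Rzc.
E: satisfies the condition.
Valid on: A, E.

A, E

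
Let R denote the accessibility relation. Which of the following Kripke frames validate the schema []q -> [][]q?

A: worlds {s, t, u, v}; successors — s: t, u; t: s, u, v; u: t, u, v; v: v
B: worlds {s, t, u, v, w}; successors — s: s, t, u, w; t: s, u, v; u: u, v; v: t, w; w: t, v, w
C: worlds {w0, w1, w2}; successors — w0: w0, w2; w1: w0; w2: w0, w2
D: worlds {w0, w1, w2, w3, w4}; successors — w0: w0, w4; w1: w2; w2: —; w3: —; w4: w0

none

Frame correspondent (Sahlqvist): forall x forall y forall z (Rxy & Ryz -> Rxz) — i.e. transitivity.
A: fails — Rut and Rts but not Rus.
B: fails — Ruv and Rvw but not Ruw.
C: fails — Rw1w0 and Rw0w2 but not Rw1w2.
D: fails — Rw4w0 and Rw0w4 but not Rw4w4.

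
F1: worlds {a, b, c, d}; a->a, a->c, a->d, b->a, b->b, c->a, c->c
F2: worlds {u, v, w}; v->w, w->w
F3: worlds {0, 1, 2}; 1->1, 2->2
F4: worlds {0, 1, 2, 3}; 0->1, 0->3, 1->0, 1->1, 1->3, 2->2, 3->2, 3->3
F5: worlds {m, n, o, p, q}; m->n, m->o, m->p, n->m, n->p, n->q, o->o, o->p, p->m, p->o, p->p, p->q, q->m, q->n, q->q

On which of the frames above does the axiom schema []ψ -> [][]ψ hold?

F2, F3

This is the axiom for transitivity; its first-order frame correspondent is forall x forall y forall z (Rxy & Ryz -> Rxz).
F1: fails — Rba and Rac but not Rbc.
F2: condition met.
F3: condition met.
F4: fails — R01 and R10 but not R00.
F5: fails — Rop and Rpm but not Rom.
Valid on: F2, F3.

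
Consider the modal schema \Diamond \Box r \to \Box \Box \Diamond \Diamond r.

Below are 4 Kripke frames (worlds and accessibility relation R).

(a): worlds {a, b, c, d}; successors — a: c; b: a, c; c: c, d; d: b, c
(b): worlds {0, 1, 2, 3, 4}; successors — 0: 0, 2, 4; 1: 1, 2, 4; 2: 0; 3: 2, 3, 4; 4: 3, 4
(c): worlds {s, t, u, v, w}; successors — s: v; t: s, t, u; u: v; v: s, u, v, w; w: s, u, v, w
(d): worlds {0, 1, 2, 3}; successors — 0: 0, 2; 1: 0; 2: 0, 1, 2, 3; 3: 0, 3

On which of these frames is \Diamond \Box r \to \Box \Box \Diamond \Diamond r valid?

Frame correspondent (Sahlqvist): \forall x \forall y \forall z ((xRy \wedge x R^2 z) \to \exists w (yRw \wedge z R^2 w)) — i.e. a generalized confluence (Geach) condition.
(a): holds.
(b): fails — 0R2, 0R²4 but no w with 2Rw and 4R²w.
(c): holds.
(d): holds.
Valid on: (a), (c), (d).

(a), (c), (d)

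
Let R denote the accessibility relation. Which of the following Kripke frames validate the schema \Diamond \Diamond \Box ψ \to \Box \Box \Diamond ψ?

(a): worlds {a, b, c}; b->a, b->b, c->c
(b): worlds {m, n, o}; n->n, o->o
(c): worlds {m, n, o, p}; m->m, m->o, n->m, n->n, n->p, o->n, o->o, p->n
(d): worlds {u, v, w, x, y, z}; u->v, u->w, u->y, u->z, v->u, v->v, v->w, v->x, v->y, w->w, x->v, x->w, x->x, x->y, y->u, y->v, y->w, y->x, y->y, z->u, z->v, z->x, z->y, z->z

Frame correspondent (Sahlqvist): \forall x \forall y \forall z ((x R^2 y \wedge x R^2 z) \to \exists w (yRw \wedge zRw)) — i.e. a generalized confluence (Geach) condition.
(a): fails — bR²a, bR²a but no w with aRw and aRw.
(b): condition met.
(c): fails — nR²m, nR²p but no w with mRw and pRw.
(d): fails — uR²w, uR²z but no t with wRt and zRt.
Valid on: (b).

(b)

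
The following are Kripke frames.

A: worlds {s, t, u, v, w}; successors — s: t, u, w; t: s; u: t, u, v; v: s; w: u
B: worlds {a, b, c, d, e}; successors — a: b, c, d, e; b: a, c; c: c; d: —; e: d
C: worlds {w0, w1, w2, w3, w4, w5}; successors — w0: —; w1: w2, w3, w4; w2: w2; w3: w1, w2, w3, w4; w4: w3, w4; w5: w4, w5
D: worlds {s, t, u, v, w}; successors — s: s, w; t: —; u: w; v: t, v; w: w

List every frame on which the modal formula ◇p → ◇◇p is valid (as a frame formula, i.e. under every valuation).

The schema corresponds to a generalized confluence (Geach) condition: ∀x ∀y (xRy → ∃w (y = w ∧ xR²w)).
A: fails — sRw but no w* with w=w* and sR²w*.
B: fails — aRb but no w with b=w and aR²w.
C: satisfies the condition.
D: satisfies the condition.

C, D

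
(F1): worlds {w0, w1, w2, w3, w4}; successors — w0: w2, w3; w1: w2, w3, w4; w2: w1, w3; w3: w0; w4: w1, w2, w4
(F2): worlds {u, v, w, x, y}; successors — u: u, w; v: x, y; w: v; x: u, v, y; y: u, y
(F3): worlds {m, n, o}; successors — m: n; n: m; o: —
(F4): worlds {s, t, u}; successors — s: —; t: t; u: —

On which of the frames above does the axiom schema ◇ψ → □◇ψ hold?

Frame correspondent (Sahlqvist): ∀x ∀y ∀z (Rxy ∧ Rxz → Ryz) — i.e. the Euclidean property.
(F1): fails — Rw0w2 and Rw0w2 but not Rw2w2.
(F2): fails — Ruw and Ruw but not Rww.
(F3): fails — Rmn and Rmn but not Rnn.
(F4): condition met.

(F4)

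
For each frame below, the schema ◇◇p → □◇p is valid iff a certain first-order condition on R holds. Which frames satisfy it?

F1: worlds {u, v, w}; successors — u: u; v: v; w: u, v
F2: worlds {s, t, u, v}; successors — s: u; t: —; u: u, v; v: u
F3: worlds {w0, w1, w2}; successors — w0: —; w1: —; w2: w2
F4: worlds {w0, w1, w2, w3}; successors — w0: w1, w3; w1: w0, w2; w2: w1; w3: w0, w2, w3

F3

Frame correspondent (Sahlqvist): ∀x ∀y ∀z ((xR²y ∧ xRz) → ∃w (y = w ∧ zRw)) — i.e. a generalized confluence (Geach) condition.
F1: fails — wR²u, wRv but no t with u=t and vRt.
F2: fails — uR²v, uRv but no w with v=w and vRw.
F3: condition met.
F4: fails — w0R²w3, w0Rw1 but no w with w3=w and w1Rw.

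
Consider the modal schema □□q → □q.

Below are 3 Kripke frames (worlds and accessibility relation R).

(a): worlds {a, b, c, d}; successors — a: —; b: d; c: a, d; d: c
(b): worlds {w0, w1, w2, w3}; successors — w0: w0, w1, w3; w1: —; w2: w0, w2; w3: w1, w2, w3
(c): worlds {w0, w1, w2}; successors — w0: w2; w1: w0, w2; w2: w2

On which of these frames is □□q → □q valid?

(b)

This is the axiom for density; its first-order frame correspondent is ∀x ∀y (Rxy → ∃z (Rxz ∧ Rzy)).
(a): fails — Rca but no z with Rcz and Rza.
(b): condition met.
(c): fails — Rw1w0 but no z with Rw1z and Rzw0.
Valid on: (b).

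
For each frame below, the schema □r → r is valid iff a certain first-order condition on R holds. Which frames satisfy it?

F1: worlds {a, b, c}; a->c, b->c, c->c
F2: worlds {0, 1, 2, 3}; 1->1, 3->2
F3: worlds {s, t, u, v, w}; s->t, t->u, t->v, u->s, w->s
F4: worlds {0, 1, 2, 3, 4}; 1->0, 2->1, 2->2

none

Frame correspondent (Sahlqvist): ∀x Rxx — i.e. reflexivity.
F1: fails — world a does not see itself.
F2: fails — world 0 does not see itself.
F3: fails — world s does not see itself.
F4: fails — world 0 does not see itself.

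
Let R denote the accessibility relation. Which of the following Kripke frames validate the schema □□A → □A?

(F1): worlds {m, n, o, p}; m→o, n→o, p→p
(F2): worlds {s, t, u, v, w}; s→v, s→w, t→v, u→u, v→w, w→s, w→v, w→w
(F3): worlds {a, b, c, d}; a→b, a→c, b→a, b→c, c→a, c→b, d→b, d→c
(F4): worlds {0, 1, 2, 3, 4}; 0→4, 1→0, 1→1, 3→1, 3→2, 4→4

The schema corresponds to density: ∀x ∀y (Rxy → ∃z (Rxz ∧ Rzy)).
(F1): fails — Rno but no z with Rnz and Rzo.
(F2): fails — Rtv but no z with Rtz and Rzv.
(F3): ✓.
(F4): fails — R32 but no z with R3z and Rz2.

(F3)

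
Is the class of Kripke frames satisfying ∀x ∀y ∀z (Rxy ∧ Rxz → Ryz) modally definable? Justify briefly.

Yes — defined by ◇p → □◇p

The condition is the Euclidean property. A defining modal formula is ◇p → □◇p.
Suppose ◇p→□◇p is valid. Take Rxy, Rxz and set V(p)={y}. Then ◇p at x, so □◇p at x, so ◇p at z, so some w with Rzw has p; w=y, i.e. Rzy. By symmetry of the argument, Ryz.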